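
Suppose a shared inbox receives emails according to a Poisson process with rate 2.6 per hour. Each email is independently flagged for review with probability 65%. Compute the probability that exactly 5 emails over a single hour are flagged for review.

Thinning: the emails that are flagged for review themselves form a Poisson process with rate 0.65 × 2.6 = 1.69 per hour.
So μ = 1.69.
P(N = 5) = e^(−1.69) · 1.69^5/5! ≈ 0.0212.

0.0212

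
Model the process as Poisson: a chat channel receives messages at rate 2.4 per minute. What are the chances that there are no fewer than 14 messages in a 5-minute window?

0.3185

Over the interval, μ = 2.4 × 5 = 12 (a 5-minute window = 5 minutes).
P(N ≥ 14) = 1 − P(N ≤ 13) = 1 − Σ_{j=0}^{13} e^(−μ) μ^j/j! ≈ 0.3185.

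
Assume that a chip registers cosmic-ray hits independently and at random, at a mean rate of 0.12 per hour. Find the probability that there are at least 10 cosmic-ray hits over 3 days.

0.3653

Over the interval, μ = 0.12 × 72 = 8.64 (3 days = 72 hours).
P(N ≥ 10) = 1 − P(N ≤ 9) = 1 − Σ_{j=0}^{9} e^(−μ) μ^j/j! ≈ 0.3653.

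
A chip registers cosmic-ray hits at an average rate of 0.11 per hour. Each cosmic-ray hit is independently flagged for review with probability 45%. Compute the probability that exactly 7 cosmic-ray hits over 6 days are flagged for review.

0.1488

Thinning: the cosmic-ray hits that are flagged for review themselves form a Poisson process with rate 0.45 × 0.11 = 0.0495 per hour.
Over the interval, μ = 0.0495 × 144 = 7.128 (6 days = 144 hours).
P(N = 7) = e^(−7.128) · 7.128^7/7! ≈ 0.1488.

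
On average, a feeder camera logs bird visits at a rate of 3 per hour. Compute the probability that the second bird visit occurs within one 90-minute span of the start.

0.9389

Over the interval, μ = 3 × 1.5 = 4.5 (a 90-minute span = 1.5 hours).
The second arrival falls in the interval iff at least 2 events occur there: P(S_2 ≤ t) = P(N ≥ 2) = 1 − P(N ≤ 1) ≈ 0.9389.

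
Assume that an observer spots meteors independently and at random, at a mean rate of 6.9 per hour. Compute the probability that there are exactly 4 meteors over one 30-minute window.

0.1874

Over the interval, μ = 6.9 × 0.5 = 3.45 (a 30-minute window = 0.5 hours).
P(N = 4) = e^(−μ) μ^4/4! = e^(−3.45) · 3.45^4/24 ≈ 0.1874.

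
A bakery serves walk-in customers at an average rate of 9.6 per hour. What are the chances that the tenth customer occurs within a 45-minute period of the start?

Over the interval, μ = 9.6 × 0.75 = 7.2 (a 45-minute period = 0.75 hours).
The tenth arrival falls in the interval iff at least 10 events occur there: P(S_10 ≤ t) = P(N ≥ 10) = 1 − P(N ≤ 9) ≈ 0.1904.

0.1904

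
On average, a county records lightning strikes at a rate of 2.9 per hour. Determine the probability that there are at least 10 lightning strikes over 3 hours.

Over the interval, μ = 2.9 × 3 = 8.7 (3 hours).
P(N ≥ 10) = 1 − P(N ≤ 9) = 1 − Σ_{j=0}^{9} e^(−μ) μ^j/j! ≈ 0.3731.

0.3731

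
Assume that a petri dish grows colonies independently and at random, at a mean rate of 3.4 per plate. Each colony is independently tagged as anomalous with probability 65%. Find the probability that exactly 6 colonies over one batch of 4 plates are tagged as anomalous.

0.0960

Thinning: the colonies that are tagged as anomalous themselves form a Poisson process with rate 0.65 × 3.4 = 2.21 per plate.
Over the interval, μ = 2.21 × 4 = 8.84 (a batch of 4 plates = 4 plates).
P(N = 6) = e^(−8.84) · 8.84^6/6! ≈ 0.0960.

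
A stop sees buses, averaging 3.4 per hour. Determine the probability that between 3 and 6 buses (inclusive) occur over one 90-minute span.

Over the interval, μ = 3.4 × 1.5 = 5.1 (a 90-minute span = 1.5 hours).
P(3 ≤ N ≤ 6) = Σ_{j=3}^{6} e^(−5.1) · 5.1^j/j! ≈ 0.6309.

0.6309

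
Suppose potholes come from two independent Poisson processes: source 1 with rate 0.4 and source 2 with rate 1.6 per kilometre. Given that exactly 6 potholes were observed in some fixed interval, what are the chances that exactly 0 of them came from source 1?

Given the total, each event is independently from source 1 with probability p = λ_1/(λ_1+λ_2) = 0.4/2 = 0.2000.
So K ~ Binomial(6, 0.4/2): P(K = 0) = C(6,0) · (0.4/2)^0 · (1.6/2)^6 ≈ 0.2621.

0.2621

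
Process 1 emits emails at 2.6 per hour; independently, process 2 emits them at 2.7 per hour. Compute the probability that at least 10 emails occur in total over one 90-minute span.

Independent Poisson processes superpose: combined rate λ = 2.6 + 2.7 = 5.3 per hour.
Over the interval, μ = 5.3 × 1.5 = 7.95 (a 90-minute span = 1.5 hours).
P(N ≥ 10) = 1 − P(N ≤ 9) ≈ 0.2772.

0.2772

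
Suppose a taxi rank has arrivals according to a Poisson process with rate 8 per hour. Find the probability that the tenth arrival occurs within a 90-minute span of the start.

Over the interval, μ = 8 × 1.5 = 12 (a 90-minute span = 1.5 hours).
The tenth arrival falls in the interval iff at least 10 events occur there: P(S_10 ≤ t) = P(N ≥ 10) = 1 − P(N ≤ 9) ≈ 0.7576.

0.7576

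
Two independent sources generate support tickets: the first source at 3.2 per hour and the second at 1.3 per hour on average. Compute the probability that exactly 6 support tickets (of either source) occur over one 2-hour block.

0.0911

Independent Poisson processes superpose: combined rate λ = 3.2 + 1.3 = 4.5 per hour.
Over the interval, μ = 4.5 × 2 = 9 (a 2-hour block = 2 hours).
P(N = 6) = e^(−9) · 9^6/6! ≈ 0.0911.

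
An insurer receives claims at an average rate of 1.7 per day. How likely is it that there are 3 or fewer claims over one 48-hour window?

Over the interval, μ = 1.7 × 2 = 3.4 (a 48-hour window = 2 days).
P(N ≤ 3) = Σ_{j=0}^{3} e^(−μ) μ^j/j! ≈ 0.5584.

0.5584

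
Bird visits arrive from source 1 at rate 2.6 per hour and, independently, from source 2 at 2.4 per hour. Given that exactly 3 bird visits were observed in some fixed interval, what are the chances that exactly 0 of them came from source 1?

Given the total, each event is independently from source 1 with probability p = λ_1/(λ_1+λ_2) = 2.6/5 = 0.5200.
So K ~ Binomial(3, 2.6/5): P(K = 0) = C(3,0) · (2.6/5)^0 · (2.4/5)^3 ≈ 0.1106.

0.1106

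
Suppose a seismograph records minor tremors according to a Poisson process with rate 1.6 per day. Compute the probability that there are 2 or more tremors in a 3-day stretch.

Over the interval, μ = 1.6 × 3 = 4.8 (a 3-day stretch = 3 days).
P(N ≥ 2) = 1 − P(N ≤ 1) = 1 − Σ_{j=0}^{1} e^(−μ) μ^j/j! ≈ 0.9523.

0.9523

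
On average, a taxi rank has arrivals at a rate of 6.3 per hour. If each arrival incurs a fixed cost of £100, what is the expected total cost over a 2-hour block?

E[N] = 6.3 × 2 = 12.6 (a 2-hour block = 2 hours); E[cost] = 12.6 × £100 = £1260.

£1260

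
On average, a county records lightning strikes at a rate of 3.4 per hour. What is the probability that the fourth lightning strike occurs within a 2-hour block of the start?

Over the interval, μ = 3.4 × 2 = 6.8 (a 2-hour block = 2 hours).
The fourth arrival falls in the interval iff at least 4 events occur there: P(S_4 ≤ t) = P(N ≥ 4) = 1 − P(N ≤ 3) ≈ 0.9072.

0.9072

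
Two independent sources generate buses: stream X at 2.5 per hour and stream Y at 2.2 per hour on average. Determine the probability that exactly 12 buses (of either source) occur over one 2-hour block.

0.0822

Independent Poisson processes superpose: combined rate λ = 2.5 + 2.2 = 4.7 per hour.
Over the interval, μ = 4.7 × 2 = 9.4 (a 2-hour block = 2 hours).
P(N = 12) = e^(−9.4) · 9.4^12/12! ≈ 0.0822.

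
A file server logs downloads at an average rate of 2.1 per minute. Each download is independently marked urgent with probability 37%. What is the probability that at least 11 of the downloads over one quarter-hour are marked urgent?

0.6156

Thinning: the downloads that are marked urgent themselves form a Poisson process with rate 0.37 × 2.1 = 0.777 per minute.
Over the interval, μ = 0.777 × 15 = 11.655 (a quarter-hour = 15 minutes).
P(N ≥ 11) = 1 − P(N ≤ 10) ≈ 0.6156.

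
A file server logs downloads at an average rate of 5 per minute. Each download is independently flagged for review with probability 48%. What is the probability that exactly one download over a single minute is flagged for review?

Thinning: the downloads that are flagged for review themselves form a Poisson process with rate 0.48 × 5 = 2.4 per minute.
So μ = 2.4.
P(N = 1) = e^(−2.4) · 2.4^1/1! ≈ 0.2177.

0.2177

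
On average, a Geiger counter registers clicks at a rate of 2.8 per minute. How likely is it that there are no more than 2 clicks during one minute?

0.4695

With mean μ = 2.8 per minute,
P(N ≤ 2) = Σ_{j=0}^{2} e^(−μ) μ^j/j! ≈ 0.4695.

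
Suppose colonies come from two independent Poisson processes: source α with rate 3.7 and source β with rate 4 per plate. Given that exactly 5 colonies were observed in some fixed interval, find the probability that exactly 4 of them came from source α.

Given the total, each event is independently from source α with probability p = λ_α/(λ_α+λ_β) = 3.7/7.7 ≈ 0.4805.
So K ~ Binomial(5, 3.7/7.7): P(K = 4) = C(5,4) · (3.7/7.7)^4 · (4/7.7)^1 ≈ 0.1385.

0.1385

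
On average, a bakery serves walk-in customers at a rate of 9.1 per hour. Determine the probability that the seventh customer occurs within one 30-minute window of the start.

Over the interval, μ = 9.1 × 0.5 = 4.55 (a 30-minute window = 0.5 hours).
The seventh arrival falls in the interval iff at least 7 events occur there: P(S_7 ≤ t) = P(N ≥ 7) = 1 − P(N ≤ 6) ≈ 0.1754.

0.1754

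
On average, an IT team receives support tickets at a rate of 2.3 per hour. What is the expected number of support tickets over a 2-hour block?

E[N] = λt = 2.3 × 2 = 4.6 (a 2-hour block = 2 hours).

4.6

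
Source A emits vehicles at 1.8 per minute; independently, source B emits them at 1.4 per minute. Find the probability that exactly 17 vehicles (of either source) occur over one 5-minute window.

0.0934

Independent Poisson processes superpose: combined rate λ = 1.8 + 1.4 = 3.2 per minute.
Over the interval, μ = 3.2 × 5 = 16 (a 5-minute window = 5 minutes).
P(N = 17) = e^(−16) · 16^17/17! ≈ 0.0934.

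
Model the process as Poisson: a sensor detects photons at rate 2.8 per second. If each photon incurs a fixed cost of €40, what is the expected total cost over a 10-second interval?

E[N] = 2.8 × 10 = 28 (a 10-second interval = 10 seconds); E[cost] = 28 × €40 = €1120.

€1120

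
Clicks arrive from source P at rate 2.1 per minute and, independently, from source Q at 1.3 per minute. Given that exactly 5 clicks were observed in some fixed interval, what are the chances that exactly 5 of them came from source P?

Given the total, each event is independently from source P with probability p = λ_P/(λ_P+λ_Q) = 2.1/3.4 ≈ 0.6176.
So K ~ Binomial(5, 2.1/3.4): P(K = 5) = C(5,5) · (2.1/3.4)^5 · (1.3/3.4)^0 ≈ 0.0899.

0.0899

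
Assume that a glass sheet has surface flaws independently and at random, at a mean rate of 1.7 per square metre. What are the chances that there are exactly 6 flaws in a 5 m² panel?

0.1066

Over the interval, μ = 1.7 × 5 = 8.5 (a 5 m² panel = 5 square metres).
P(N = 6) = e^(−μ) μ^6/6! = e^(−8.5) · 8.5^6/720 ≈ 0.1066.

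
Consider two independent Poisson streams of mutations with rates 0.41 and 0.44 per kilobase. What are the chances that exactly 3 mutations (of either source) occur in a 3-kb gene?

Independent Poisson processes superpose: combined rate λ = 0.41 + 0.44 = 0.85 per kilobase.
Over the interval, μ = 0.85 × 3 = 2.55 (a 3-kb gene = 3 kilobases).
P(N = 3) = e^(−2.55) · 2.55^3/3! ≈ 0.2158.

0.2158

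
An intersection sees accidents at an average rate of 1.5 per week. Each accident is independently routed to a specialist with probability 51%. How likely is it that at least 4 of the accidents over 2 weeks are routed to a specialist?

0.0695

Thinning: the accidents that are routed to a specialist themselves form a Poisson process with rate 0.51 × 1.5 = 0.765 per week.
Over the interval, μ = 0.765 × 2 = 1.53 (2 weeks).
P(N ≥ 4) = 1 − P(N ≤ 3) ≈ 0.0695.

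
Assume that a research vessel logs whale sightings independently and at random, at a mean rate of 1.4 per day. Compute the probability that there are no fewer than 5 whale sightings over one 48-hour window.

Over the interval, μ = 1.4 × 2 = 2.8 (a 48-hour window = 2 days).
P(N ≥ 5) = 1 − P(N ≤ 4) = 1 − Σ_{j=0}^{4} e^(−μ) μ^j/j! ≈ 0.1523.

0.1523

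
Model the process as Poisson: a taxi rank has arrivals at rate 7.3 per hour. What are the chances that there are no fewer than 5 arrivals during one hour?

With mean μ = 7.3 per hour,
P(N ≥ 5) = 1 − P(N ≤ 4) = 1 − Σ_{j=0}^{4} e^(−μ) μ^j/j! ≈ 0.8527.

0.8527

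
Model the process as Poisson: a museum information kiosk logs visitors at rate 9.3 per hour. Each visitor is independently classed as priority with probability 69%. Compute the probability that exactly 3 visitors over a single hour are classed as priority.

0.0719

Thinning: the visitors that are classed as priority themselves form a Poisson process with rate 0.69 × 9.3 = 6.417 per hour.
So μ = 6.417.
P(N = 3) = e^(−6.417) · 6.417^3/3! ≈ 0.0719.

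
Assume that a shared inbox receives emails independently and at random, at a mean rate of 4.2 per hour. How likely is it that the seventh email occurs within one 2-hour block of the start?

0.7330

Over the interval, μ = 4.2 × 2 = 8.4 (a 2-hour block = 2 hours).
The seventh arrival falls in the interval iff at least 7 events occur there: P(S_7 ≤ t) = P(N ≥ 7) = 1 − P(N ≤ 6) ≈ 0.7330.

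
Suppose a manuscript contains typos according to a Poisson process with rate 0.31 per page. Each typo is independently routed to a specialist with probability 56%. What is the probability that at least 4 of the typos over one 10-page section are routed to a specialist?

0.0986

Thinning: the typos that are routed to a specialist themselves form a Poisson process with rate 0.56 × 0.31 = 0.1736 per page.
Over the interval, μ = 0.1736 × 10 = 1.736 (a 10-page section = 10 pages).
P(N ≥ 4) = 1 − P(N ≤ 3) ≈ 0.0986.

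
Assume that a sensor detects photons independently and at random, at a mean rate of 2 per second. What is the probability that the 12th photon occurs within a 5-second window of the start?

0.3032

Over the interval, μ = 2 × 5 = 10 (a 5-second window = 5 seconds).
The 12th arrival falls in the interval iff at least 12 events occur there: P(S_12 ≤ t) = P(N ≥ 12) = 1 − P(N ≤ 11) ≈ 0.3032.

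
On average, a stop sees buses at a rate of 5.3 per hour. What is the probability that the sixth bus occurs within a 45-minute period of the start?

0.2110

Over the interval, μ = 5.3 × 0.75 = 3.975 (a 45-minute period = 0.75 hours).
The sixth arrival falls in the interval iff at least 6 events occur there: P(S_6 ≤ t) = P(N ≥ 6) = 1 − P(N ≤ 5) ≈ 0.2110.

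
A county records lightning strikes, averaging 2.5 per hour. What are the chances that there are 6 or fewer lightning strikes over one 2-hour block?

Over the interval, μ = 2.5 × 2 = 5 (a 2-hour block = 2 hours).
P(N ≤ 6) = Σ_{j=0}^{6} e^(−μ) μ^j/j! ≈ 0.7622.

0.7622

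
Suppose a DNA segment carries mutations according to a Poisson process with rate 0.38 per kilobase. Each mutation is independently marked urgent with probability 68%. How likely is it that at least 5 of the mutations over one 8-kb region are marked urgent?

Thinning: the mutations that are marked urgent themselves form a Poisson process with rate 0.68 × 0.38 = 0.2584 per kilobase.
Over the interval, μ = 0.2584 × 8 = 2.0672 (an 8-kb region = 8 kilobases).
P(N ≥ 5) = 1 − P(N ≤ 4) ≈ 0.0589.

0.0589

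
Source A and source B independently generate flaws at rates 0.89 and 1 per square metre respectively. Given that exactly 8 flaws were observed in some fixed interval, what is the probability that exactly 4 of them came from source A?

Given the total, each event is independently from source A with probability p = λ_A/(λ_A+λ_B) = 0.89/1.89 ≈ 0.4709.
So K ~ Binomial(8, 0.89/1.89): P(K = 4) = C(8,4) · (0.89/1.89)^4 · (1/1.89)^4 ≈ 0.2698.

0.2698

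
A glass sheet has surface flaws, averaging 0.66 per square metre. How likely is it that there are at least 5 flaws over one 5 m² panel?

0.2374

Over the interval, μ = 0.66 × 5 = 3.3 (a 5 m² panel = 5 square metres).
P(N ≥ 5) = 1 − P(N ≤ 4) = 1 − Σ_{j=0}^{4} e^(−μ) μ^j/j! ≈ 0.2374.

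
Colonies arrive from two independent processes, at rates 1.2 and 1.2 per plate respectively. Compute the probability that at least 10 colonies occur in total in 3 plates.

0.1904

Independent Poisson processes superpose: combined rate λ = 1.2 + 1.2 = 2.4 per plate.
Over the interval, μ = 2.4 × 3 = 7.2 (3 plates).
P(N ≥ 10) = 1 − P(N ≤ 9) ≈ 0.1904.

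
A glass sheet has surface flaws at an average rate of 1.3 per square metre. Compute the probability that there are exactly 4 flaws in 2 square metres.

Over the interval, μ = 1.3 × 2 = 2.6 (2 square metres).
P(N = 4) = e^(−μ) μ^4/4! = e^(−2.6) · 2.6^4/24 ≈ 0.1414.

0.1414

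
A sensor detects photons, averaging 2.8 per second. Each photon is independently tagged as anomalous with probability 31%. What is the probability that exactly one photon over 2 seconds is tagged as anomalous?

Thinning: the photons that are tagged as anomalous themselves form a Poisson process with rate 0.31 × 2.8 = 0.868 per second.
Over the interval, μ = 0.868 × 2 = 1.736 (2 seconds).
P(N = 1) = e^(−1.736) · 1.736^1/1! ≈ 0.3059.

0.3059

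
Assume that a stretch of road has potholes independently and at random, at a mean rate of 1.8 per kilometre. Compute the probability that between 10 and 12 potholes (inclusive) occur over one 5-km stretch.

0.2884

Over the interval, μ = 1.8 × 5 = 9 (a 5-km stretch = 5 kilometres).
P(10 ≤ N ≤ 12) = Σ_{j=10}^{12} e^(−9) · 9^j/j! ≈ 0.2884.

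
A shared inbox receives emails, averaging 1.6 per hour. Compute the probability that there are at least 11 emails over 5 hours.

0.1841

Over the interval, μ = 1.6 × 5 = 8 (5 hours).
P(N ≥ 11) = 1 − P(N ≤ 10) = 1 − Σ_{j=0}^{10} e^(−μ) μ^j/j! ≈ 0.1841.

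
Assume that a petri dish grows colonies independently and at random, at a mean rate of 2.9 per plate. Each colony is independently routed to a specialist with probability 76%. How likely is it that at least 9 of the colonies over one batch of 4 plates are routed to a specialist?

0.5199

Thinning: the colonies that are routed to a specialist themselves form a Poisson process with rate 0.76 × 2.9 = 2.204 per plate.
Over the interval, μ = 2.204 × 4 = 8.816 (a batch of 4 plates = 4 plates).
P(N ≥ 9) = 1 − P(N ≤ 8) ≈ 0.5199.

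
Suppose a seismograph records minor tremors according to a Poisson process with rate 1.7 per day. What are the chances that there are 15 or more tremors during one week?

0.2190

Over the interval, μ = 1.7 × 7 = 11.9 (a week = 7 days).
P(N ≥ 15) = 1 − P(N ≤ 14) = 1 − Σ_{j=0}^{14} e^(−μ) μ^j/j! ≈ 0.2190.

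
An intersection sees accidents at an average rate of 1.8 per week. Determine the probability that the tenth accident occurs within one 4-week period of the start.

0.1904

Over the interval, μ = 1.8 × 4 = 7.2 (a 4-week period = 4 weeks).
The tenth arrival falls in the interval iff at least 10 events occur there: P(S_10 ≤ t) = P(N ≥ 10) = 1 − P(N ≤ 9) ≈ 0.1904.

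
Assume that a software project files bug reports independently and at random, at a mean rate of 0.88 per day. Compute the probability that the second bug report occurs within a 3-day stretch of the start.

0.7402

Over the interval, μ = 0.88 × 3 = 2.64 (a 3-day stretch = 3 days).
The second arrival falls in the interval iff at least 2 events occur there: P(S_2 ≤ t) = P(N ≥ 2) = 1 − P(N ≤ 1) ≈ 0.7402.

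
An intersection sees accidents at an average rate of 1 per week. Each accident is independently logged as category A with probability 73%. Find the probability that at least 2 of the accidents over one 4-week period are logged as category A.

0.7886

Thinning: the accidents that are logged as category A themselves form a Poisson process with rate 0.73 × 1 = 0.73 per week.
Over the interval, μ = 0.73 × 4 = 2.92 (a 4-week period = 4 weeks).
P(N ≥ 2) = 1 − P(N ≤ 1) ≈ 0.7886.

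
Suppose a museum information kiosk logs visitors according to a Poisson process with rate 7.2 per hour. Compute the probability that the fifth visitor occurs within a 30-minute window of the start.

Over the interval, μ = 7.2 × 0.5 = 3.6 (a 30-minute window = 0.5 hours).
The fifth arrival falls in the interval iff at least 5 events occur there: P(S_5 ≤ t) = P(N ≥ 5) = 1 − P(N ≤ 4) ≈ 0.2936.

0.2936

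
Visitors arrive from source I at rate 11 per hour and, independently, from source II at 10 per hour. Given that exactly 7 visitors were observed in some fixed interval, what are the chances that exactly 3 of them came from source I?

0.2586

Given the total, each event is independently from source I with probability p = λ_I/(λ_I+λ_II) = 11/21 ≈ 0.5238.
So K ~ Binomial(7, 11/21): P(K = 3) = C(7,3) · (11/21)^3 · (10/21)^4 ≈ 0.2586.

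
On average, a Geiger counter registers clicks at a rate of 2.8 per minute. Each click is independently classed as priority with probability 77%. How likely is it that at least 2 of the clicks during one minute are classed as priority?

Thinning: the clicks that are classed as priority themselves form a Poisson process with rate 0.77 × 2.8 = 2.156 per minute.
So μ = 2.156.
P(N ≥ 2) = 1 − P(N ≤ 1) ≈ 0.6346.

0.6346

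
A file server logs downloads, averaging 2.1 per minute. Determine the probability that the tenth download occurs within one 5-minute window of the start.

0.6029

Over the interval, μ = 2.1 × 5 = 10.5 (a 5-minute window = 5 minutes).
The tenth arrival falls in the interval iff at least 10 events occur there: P(S_10 ≤ t) = P(N ≥ 10) = 1 − P(N ≤ 9) ≈ 0.6029.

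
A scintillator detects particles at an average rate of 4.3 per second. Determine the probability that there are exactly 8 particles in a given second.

0.0393

With mean μ = 4.3 per second,
P(N = 8) = e^(−μ) μ^8/8! = e^(−4.3) · 4.3^8/40320 ≈ 0.0393.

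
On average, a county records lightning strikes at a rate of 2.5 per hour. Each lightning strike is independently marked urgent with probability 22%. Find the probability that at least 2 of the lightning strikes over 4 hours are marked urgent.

Thinning: the lightning strikes that are marked urgent themselves form a Poisson process with rate 0.22 × 2.5 = 0.55 per hour.
Over the interval, μ = 0.55 × 4 = 2.2 (4 hours).
P(N ≥ 2) = 1 − P(N ≤ 1) ≈ 0.6454.

0.6454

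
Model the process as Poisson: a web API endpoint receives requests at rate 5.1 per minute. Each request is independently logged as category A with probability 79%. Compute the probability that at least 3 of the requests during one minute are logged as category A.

Thinning: the requests that are logged as category A themselves form a Poisson process with rate 0.79 × 5.1 = 4.029 per minute.
So μ = 4.029.
P(N ≥ 3) = 1 − P(N ≤ 2) ≈ 0.7661.

0.7661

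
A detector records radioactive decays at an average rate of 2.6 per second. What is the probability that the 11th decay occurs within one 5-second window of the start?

0.7483

Over the interval, μ = 2.6 × 5 = 13 (a 5-second window = 5 seconds).
The 11th arrival falls in the interval iff at least 11 events occur there: P(S_11 ≤ t) = P(N ≥ 11) = 1 − P(N ≤ 10) ≈ 0.7483.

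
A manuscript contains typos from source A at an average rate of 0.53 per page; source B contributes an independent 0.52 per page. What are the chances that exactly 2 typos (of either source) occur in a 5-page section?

0.0723

Independent Poisson processes superpose: combined rate λ = 0.53 + 0.52 = 1.05 per page.
Over the interval, μ = 1.05 × 5 = 5.25 (a 5-page section = 5 pages).
P(N = 2) = e^(−5.25) · 5.25^2/2! ≈ 0.0723.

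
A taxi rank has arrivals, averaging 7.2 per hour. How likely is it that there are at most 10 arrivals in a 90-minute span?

0.4840

Over the interval, μ = 7.2 × 1.5 = 10.8 (a 90-minute span = 1.5 hours).
P(N ≤ 10) = Σ_{j=0}^{10} e^(−μ) μ^j/j! ≈ 0.4840.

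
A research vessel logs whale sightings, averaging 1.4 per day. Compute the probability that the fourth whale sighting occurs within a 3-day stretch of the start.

0.6046

Over the interval, μ = 1.4 × 3 = 4.2 (a 3-day stretch = 3 days).
The fourth arrival falls in the interval iff at least 4 events occur there: P(S_4 ≤ t) = P(N ≥ 4) = 1 − P(N ≤ 3) ≈ 0.6046.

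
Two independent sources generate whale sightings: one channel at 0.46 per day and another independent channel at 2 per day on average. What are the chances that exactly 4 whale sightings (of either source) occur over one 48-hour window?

Independent Poisson processes superpose: combined rate λ = 0.46 + 2 = 2.46 per day.
Over the interval, μ = 2.46 × 2 = 4.92 (a 48-hour window = 2 days).
P(N = 4) = e^(−4.92) · 4.92^4/4! ≈ 0.1782.

0.1782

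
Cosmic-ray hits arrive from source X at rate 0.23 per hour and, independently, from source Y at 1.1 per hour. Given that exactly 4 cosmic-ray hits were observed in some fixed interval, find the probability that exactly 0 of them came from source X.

0.4679

Given the total, each event is independently from source X with probability p = λ_X/(λ_X+λ_Y) = 0.23/1.33 ≈ 0.1729.
So K ~ Binomial(4, 0.23/1.33): P(K = 0) = C(4,0) · (0.23/1.33)^0 · (1.1/1.33)^4 ≈ 0.4679.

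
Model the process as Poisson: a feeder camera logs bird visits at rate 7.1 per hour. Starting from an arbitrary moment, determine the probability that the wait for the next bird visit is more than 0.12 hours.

The wait for the next event is exponential with rate λ = 7.1 per hour.
P(T > 0.12) = e^(−λt) = e^(−7.1 × 0.12) = e^(−0.852) ≈ 0.4266.

0.4266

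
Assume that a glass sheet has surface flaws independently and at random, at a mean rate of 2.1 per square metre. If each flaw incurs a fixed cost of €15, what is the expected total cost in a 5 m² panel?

E[N] = 2.1 × 5 = 10.5 (a 5 m² panel = 5 square metres); E[cost] = 10.5 × €15 = €157.5.

€157.5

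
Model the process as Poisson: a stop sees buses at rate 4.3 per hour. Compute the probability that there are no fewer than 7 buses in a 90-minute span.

Over the interval, μ = 4.3 × 1.5 = 6.45 (a 90-minute span = 1.5 hours).
P(N ≥ 7) = 1 − P(N ≤ 6) = 1 − Σ_{j=0}^{6} e^(−μ) μ^j/j! ≈ 0.4656.

0.4656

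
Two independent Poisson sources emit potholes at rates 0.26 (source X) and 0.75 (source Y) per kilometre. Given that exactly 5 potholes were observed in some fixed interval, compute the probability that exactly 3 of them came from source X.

Given the total, each event is independently from source X with probability p = λ_X/(λ_X+λ_Y) = 0.26/1.01 ≈ 0.2574.
So K ~ Binomial(5, 0.26/1.01): P(K = 3) = C(5,3) · (0.26/1.01)^3 · (0.75/1.01)^2 ≈ 0.0941.

0.0941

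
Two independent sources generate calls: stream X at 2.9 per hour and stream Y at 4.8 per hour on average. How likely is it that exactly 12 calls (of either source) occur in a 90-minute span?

Independent Poisson processes superpose: combined rate λ = 2.9 + 4.8 = 7.7 per hour.
Over the interval, μ = 7.7 × 1.5 = 11.55 (a 90-minute span = 1.5 hours).
P(N = 12) = e^(−11.55) · 11.55^12/12! ≈ 0.1134.

0.1134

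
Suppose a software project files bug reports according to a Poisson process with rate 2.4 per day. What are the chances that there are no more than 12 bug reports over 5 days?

0.5760

Over the interval, μ = 2.4 × 5 = 12 (5 days).
P(N ≤ 12) = Σ_{j=0}^{12} e^(−μ) μ^j/j! ≈ 0.5760.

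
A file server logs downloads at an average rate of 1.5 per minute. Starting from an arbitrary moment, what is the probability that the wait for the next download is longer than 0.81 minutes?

0.2967

The wait for the next event is exponential with rate λ = 1.5 per minute.
P(T > 0.81) = e^(−λt) = e^(−1.5 × 0.81) = e^(−1.215) ≈ 0.2967.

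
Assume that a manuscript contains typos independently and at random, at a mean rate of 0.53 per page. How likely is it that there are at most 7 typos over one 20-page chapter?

0.1710

Over the interval, μ = 0.53 × 20 = 10.6 (a 20-page chapter = 20 pages).
P(N ≤ 7) = Σ_{j=0}^{7} e^(−μ) μ^j/j! ≈ 0.1710.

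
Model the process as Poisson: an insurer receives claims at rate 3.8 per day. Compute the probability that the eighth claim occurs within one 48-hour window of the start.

0.4900

Over the interval, μ = 3.8 × 2 = 7.6 (a 48-hour window = 2 days).
The eighth arrival falls in the interval iff at least 8 events occur there: P(S_8 ≤ t) = P(N ≥ 8) = 1 − P(N ≤ 7) ≈ 0.4900.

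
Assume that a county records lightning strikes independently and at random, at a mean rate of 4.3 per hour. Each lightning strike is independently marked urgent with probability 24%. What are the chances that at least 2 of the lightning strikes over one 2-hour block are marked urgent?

0.6110

Thinning: the lightning strikes that are marked urgent themselves form a Poisson process with rate 0.24 × 4.3 = 1.032 per hour.
Over the interval, μ = 1.032 × 2 = 2.064 (a 2-hour block = 2 hours).
P(N ≥ 2) = 1 − P(N ≤ 1) ≈ 0.6110.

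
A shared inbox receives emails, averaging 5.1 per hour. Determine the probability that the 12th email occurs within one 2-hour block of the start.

0.3262

Over the interval, μ = 5.1 × 2 = 10.2 (a 2-hour block = 2 hours).
The 12th arrival falls in the interval iff at least 12 events occur there: P(S_12 ≤ t) = P(N ≥ 12) = 1 − P(N ≤ 11) ≈ 0.3262.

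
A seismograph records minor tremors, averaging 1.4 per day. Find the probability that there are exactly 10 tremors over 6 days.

Over the interval, μ = 1.4 × 6 = 8.4 (6 days).
P(N = 10) = e^(−μ) μ^10/10! = e^(−8.4) · 8.4^10/3628800 ≈ 0.1084.

0.1084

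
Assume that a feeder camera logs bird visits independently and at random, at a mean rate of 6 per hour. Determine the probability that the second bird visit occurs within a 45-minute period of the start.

0.9389

Over the interval, μ = 6 × 0.75 = 4.5 (a 45-minute period = 0.75 hours).
The second arrival falls in the interval iff at least 2 events occur there: P(S_2 ≤ t) = P(N ≥ 2) = 1 − P(N ≤ 1) ≈ 0.9389.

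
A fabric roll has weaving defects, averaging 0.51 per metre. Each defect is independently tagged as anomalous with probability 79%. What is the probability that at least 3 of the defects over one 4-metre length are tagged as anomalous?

Thinning: the defects that are tagged as anomalous themselves form a Poisson process with rate 0.79 × 0.51 = 0.4029 per metre.
Over the interval, μ = 0.4029 × 4 = 1.6116 (a 4-metre length = 4 metres).
P(N ≥ 3) = 1 − P(N ≤ 2) ≈ 0.2196.

0.2196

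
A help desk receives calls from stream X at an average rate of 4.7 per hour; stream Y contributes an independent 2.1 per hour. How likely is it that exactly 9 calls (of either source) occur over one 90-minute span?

0.1224

Independent Poisson processes superpose: combined rate λ = 4.7 + 2.1 = 6.8 per hour.
Over the interval, μ = 6.8 × 1.5 = 10.2 (a 90-minute span = 1.5 hours).
P(N = 9) = e^(−10.2) · 10.2^9/9! ≈ 0.1224.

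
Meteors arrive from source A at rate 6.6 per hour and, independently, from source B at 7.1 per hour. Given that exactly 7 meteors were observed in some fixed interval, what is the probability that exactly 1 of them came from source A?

0.0653

Given the total, each event is independently from source A with probability p = λ_A/(λ_A+λ_B) = 6.6/13.7 ≈ 0.4818.
So K ~ Binomial(7, 6.6/13.7): P(K = 1) = C(7,1) · (6.6/13.7)^1 · (7.1/13.7)^6 ≈ 0.0653.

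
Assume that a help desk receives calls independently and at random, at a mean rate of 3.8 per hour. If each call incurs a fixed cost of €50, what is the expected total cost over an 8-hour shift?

€1520

E[N] = 3.8 × 8 = 30.4 (an 8-hour shift = 8 hours); E[cost] = 30.4 × €50 = €1520.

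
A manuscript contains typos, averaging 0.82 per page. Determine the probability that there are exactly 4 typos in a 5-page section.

Over the interval, μ = 0.82 × 5 = 4.1 (a 5-page section = 5 pages).
P(N = 4) = e^(−μ) μ^4/4! = e^(−4.1) · 4.1^4/24 ≈ 0.1951.

0.1951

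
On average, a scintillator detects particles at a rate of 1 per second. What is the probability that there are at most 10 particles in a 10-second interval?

0.5830

Over the interval, μ = 1 × 10 = 10 (a 10-second interval = 10 seconds).
P(N ≤ 10) = Σ_{j=0}^{10} e^(−μ) μ^j/j! ≈ 0.5830.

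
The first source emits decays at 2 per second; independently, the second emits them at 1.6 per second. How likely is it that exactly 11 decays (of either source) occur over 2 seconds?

0.0504

Independent Poisson processes superpose: combined rate λ = 2 + 1.6 = 3.6 per second.
Over the interval, μ = 3.6 × 2 = 7.2 (2 seconds).
P(N = 11) = e^(−7.2) · 7.2^11/11! ≈ 0.0504.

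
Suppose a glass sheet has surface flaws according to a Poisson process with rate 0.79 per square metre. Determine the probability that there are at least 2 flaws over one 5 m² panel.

0.9047

Over the interval, μ = 0.79 × 5 = 3.95 (a 5 m² panel = 5 square metres).
P(N ≥ 2) = 1 − P(N ≤ 1) = 1 − Σ_{j=0}^{1} e^(−μ) μ^j/j! ≈ 0.9047.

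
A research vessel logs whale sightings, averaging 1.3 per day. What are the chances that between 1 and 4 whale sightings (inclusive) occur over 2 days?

0.8031

Over the interval, μ = 1.3 × 2 = 2.6 (2 days).
P(1 ≤ N ≤ 4) = Σ_{j=1}^{4} e^(−2.6) · 2.6^j/j! ≈ 0.8031.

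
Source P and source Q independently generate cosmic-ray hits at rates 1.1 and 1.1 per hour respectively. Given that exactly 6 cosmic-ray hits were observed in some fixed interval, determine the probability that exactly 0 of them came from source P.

0.0156

Given the total, each event is independently from source P with probability p = λ_P/(λ_P+λ_Q) = 1.1/2.2 = 0.5000.
So K ~ Binomial(6, 1.1/2.2): P(K = 0) = C(6,0) · (1.1/2.2)^0 · (1.1/2.2)^6 ≈ 0.0156.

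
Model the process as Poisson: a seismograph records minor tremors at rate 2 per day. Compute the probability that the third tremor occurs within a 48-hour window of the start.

0.7619

Over the interval, μ = 2 × 2 = 4 (a 48-hour window = 2 days).
The third arrival falls in the interval iff at least 3 events occur there: P(S_3 ≤ t) = P(N ≥ 3) = 1 − P(N ≤ 2) ≈ 0.7619.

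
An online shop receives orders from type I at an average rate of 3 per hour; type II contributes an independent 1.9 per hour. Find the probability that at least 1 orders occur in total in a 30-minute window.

Independent Poisson processes superpose: combined rate λ = 3 + 1.9 = 4.9 per hour.
Over the interval, μ = 4.9 × 0.5 = 2.45 (a 30-minute window = 0.5 hours).
P(N ≥ 1) = 1 − P(N ≤ 0) ≈ 0.9137.

0.9137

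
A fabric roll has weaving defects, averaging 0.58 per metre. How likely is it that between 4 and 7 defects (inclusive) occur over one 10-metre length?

0.6011

Over the interval, μ = 0.58 × 10 = 5.8 (a 10-metre length = 10 metres).
P(4 ≤ N ≤ 7) = Σ_{j=4}^{7} e^(−5.8) · 5.8^j/j! ≈ 0.6011.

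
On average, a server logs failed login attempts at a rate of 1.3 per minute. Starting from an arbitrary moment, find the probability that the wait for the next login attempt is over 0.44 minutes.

The wait for the next event is exponential with rate λ = 1.3 per minute.
P(T > 0.44) = e^(−λt) = e^(−1.3 × 0.44) = e^(−0.572) ≈ 0.5644.

0.5644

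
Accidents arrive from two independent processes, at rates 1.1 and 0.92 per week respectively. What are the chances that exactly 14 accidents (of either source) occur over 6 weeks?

0.0923

Independent Poisson processes superpose: combined rate λ = 1.1 + 0.92 = 2.02 per week.
Over the interval, μ = 2.02 × 6 = 12.12 (6 weeks).
P(N = 14) = e^(−12.12) · 12.12^14/14! ≈ 0.0923.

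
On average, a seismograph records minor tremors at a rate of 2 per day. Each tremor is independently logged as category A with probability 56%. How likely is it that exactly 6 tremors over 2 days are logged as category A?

Thinning: the tremors that are logged as category A themselves form a Poisson process with rate 0.56 × 2 = 1.12 per day.
Over the interval, μ = 1.12 × 2 = 2.24 (2 days).
P(N = 6) = e^(−2.24) · 2.24^6/6! ≈ 0.0187.

0.0187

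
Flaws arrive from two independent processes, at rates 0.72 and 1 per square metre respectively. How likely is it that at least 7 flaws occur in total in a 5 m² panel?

Independent Poisson processes superpose: combined rate λ = 0.72 + 1 = 1.72 per square metre.
Over the interval, μ = 1.72 × 5 = 8.6 (a 5 m² panel = 5 square metres).
P(N ≥ 7) = 1 − P(N ≤ 6) ≈ 0.7543.

0.7543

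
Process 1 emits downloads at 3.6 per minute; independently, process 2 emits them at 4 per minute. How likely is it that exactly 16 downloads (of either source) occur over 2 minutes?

Independent Poisson processes superpose: combined rate λ = 3.6 + 4 = 7.6 per minute.
Over the interval, μ = 7.6 × 2 = 15.2 (2 minutes).
P(N = 16) = e^(−15.2) · 15.2^16/16! ≈ 0.0972.

0.0972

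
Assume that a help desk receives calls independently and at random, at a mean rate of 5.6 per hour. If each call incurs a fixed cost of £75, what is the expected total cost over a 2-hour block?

E[N] = 5.6 × 2 = 11.2 (a 2-hour block = 2 hours); E[cost] = 11.2 × £75 = £840.

£840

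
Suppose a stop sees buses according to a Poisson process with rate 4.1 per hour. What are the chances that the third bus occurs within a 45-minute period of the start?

Over the interval, μ = 4.1 × 0.75 = 3.075 (a 45-minute period = 0.75 hours).
The third arrival falls in the interval iff at least 3 events occur there: P(S_3 ≤ t) = P(N ≥ 3) = 1 − P(N ≤ 2) ≈ 0.5934.

0.5934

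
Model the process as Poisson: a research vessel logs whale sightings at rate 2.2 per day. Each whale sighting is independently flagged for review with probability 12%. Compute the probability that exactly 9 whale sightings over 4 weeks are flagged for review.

Thinning: the whale sightings that are flagged for review themselves form a Poisson process with rate 0.12 × 2.2 = 0.264 per day.
Over the interval, μ = 0.264 × 28 = 7.392 (4 weeks = 28 days).
P(N = 9) = e^(−7.392) · 7.392^9/9! ≈ 0.1119.

0.1119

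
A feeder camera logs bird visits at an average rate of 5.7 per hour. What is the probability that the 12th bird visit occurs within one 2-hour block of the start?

Over the interval, μ = 5.7 × 2 = 11.4 (a 2-hour block = 2 hours).
The 12th arrival falls in the interval iff at least 12 events occur there: P(S_12 ≤ t) = P(N ≥ 12) = 1 − P(N ≤ 11) ≈ 0.4684.

0.4684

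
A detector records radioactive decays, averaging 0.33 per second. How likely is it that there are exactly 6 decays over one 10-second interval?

Over the interval, μ = 0.33 × 10 = 3.3 (a 10-second interval = 10 seconds).
P(N = 6) = e^(−μ) μ^6/6! = e^(−3.3) · 3.3^6/720 ≈ 0.0662.

0.0662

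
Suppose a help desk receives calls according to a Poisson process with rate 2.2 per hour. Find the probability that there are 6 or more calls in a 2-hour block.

Over the interval, μ = 2.2 × 2 = 4.4 (a 2-hour block = 2 hours).
P(N ≥ 6) = 1 − P(N ≤ 5) = 1 − Σ_{j=0}^{5} e^(−μ) μ^j/j! ≈ 0.2801.

0.2801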